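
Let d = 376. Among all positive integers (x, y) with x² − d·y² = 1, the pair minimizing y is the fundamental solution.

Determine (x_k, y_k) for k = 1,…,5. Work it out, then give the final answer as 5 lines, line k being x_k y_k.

2143295 110532
9187426914049 473805365880
39382732335491159615 2031009343327438668
168817626601983862467148801 8706104341013491514496240
723651950015758622280719887718975 37319499807142991581781109982932

√376 = [19; 2,1,1,3,1,…,1,2,38, …], period ℓ=16 (even) → k=15
a_0=19:  p_0=19·1+0=19,  q_0=19·0+1=1
…
a_6=2:  p_6=2·446+349=1241,  q_6=2·23+18=64
a_7=2:  p_7=2·1241+446=2928,  q_7=2·64+23=151
a_8=4:  p_8=4·2928+1241=12953,  q_8=4·151+64=668
…
a_11=1:  p_11=1·70621+28834=99455,  q_11=1·3642+1487=5129
a_12=3:  p_12=3·99455+70621=368986,  q_12=3·5129+3642=19029
…
a_14=1:  p_14=1·468441+368986=837427,  q_14=1·24158+19029=43187
a_15=2:  p_15=2·837427+468441=2143295,  q_15=2·43187+24158=110532
→ (2143295, 110532).  Check: 2143295²=4593713457025, 376·110532²=4593713457024, difference 1.
(x_2, y_2) = (2143295·2143295 + 376·110532·110532, 2143295·110532 + 110532·2143295) = (9187426914049, 473805365880)
(x_3, y_3) = (2143295·9187426914049 + 376·110532·473805365880, 2143295·473805365880 + 110532·9187426914049) = (39382732335491159615, 2031009343327438668)
(x_4, y_4) = (2143295·39382732335491159615 + 376·110532·2031009343327438668, 2143295·2031009343327438668 + 110532·39382732335491159615) = (168817626601983862467148801, 8706104341013491514496240)
(x_5, y_5) = (2143295·168817626601983862467148801 + 376·110532·8706104341013491514496240, 2143295·8706104341013491514496240 + 110532·168817626601983862467148801) = (723651950015758622280719887718975, 37319499807142991581781109982932)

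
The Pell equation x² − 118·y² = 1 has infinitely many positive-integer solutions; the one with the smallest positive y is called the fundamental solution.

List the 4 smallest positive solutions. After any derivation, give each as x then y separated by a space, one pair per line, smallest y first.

d=118: √d = [10; 1,6,3,2,10,2,3,6,1,20] (ℓ=10, even), read p_9/q_9
step 0: (10, 1)  from 10·(1,0) + (0,1)
…
step 3: (239, 22)  from 3·(76,7) + (11,1)
step 4: (554, 51)  from 2·(239,22) + (76,7)
…
step 6: (12112, 1115)  from 2·(5779,532) + (554,51)
step 7: (42115, 3877)  from 3·(12112,1115) + (5779,532)
step 8: (264802, 24377)  from 6·(42115,3877) + (12112,1115)
step 9: (306917, 28254)  from 1·(264802,24377) + (42115,3877)
(x₁, y₁) = (306917, 28254);  306917² − 118·28254² = 1 ✓
(x_2, y_2) = (306917·306917 + 118·28254·28254, 306917·28254 + 28254·306917) = (188396089777, 17343265836)
(x_3, y_3) = (306917·188396089777 + 118·28254·17343265836, 306917·17343265836 + 28254·188396089777) = (115643925371868101, 10645886241146970)
(x_4, y_4) = (306917·115643925371868101 + 118·28254·10645886241146970, 306917·10645886241146970 + 28254·115643925371868101) = (70986173286526887819457, 6534806934930865917144)

306917 28254
188396089777 17343265836
115643925371868101 10645886241146970
70986173286526887819457 6534806934930865917144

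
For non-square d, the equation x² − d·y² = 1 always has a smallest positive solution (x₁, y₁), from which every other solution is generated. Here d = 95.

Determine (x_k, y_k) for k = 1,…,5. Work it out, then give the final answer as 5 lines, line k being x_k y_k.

d=95: √d = [9; 1,2,1,18] (ℓ=4, even), read p_3/q_3
k=0  a_k=9  p_k/q_k = 9/1
…
k=2  a_k=2  p_k/q_k = 29/3
k=3  a_k=1  p_k/q_k = 39/4
fundamental: x₁=39, y₁=4  (since 1521 − 95·16 = 1)
k=2:  x_2 = 39·39+95·4·4 = 3041,  y_2 = 39·4+4·39 = 312
k=3:  x_3 = 39·3041+95·4·312 = 237159,  y_3 = 39·312+4·3041 = 24332
k=4:  x_4 = 39·237159+95·4·24332 = 18495361,  y_4 = 39·24332+4·237159 = 1897584
k=5:  x_5 = 39·18495361+95·4·1897584 = 1442400999,  y_5 = 39·1897584+4·18495361 = 147987220

39 4
3041 312
237159 24332
18495361 1897584
1442400999 147987220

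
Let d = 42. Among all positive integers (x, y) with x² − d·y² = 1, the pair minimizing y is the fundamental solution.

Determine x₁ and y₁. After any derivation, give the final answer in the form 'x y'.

√42 = [6; 2,12, …], period ℓ=2 (even) → k=1
step 0: (6, 1)  from 6·(1,0) + (0,1)
step 1: (13, 2)  from 2·(6,1) + (1,0)
fundamental: x₁=13, y₁=2  (since 169 − 42·4 = 1)

13 2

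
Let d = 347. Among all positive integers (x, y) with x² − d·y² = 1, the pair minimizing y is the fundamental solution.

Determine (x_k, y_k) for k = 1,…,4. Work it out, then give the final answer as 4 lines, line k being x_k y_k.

641602 34443
823306252807 44197395372
1056469876826312026 56714274530897445
1355666371822207590758497 72775983935101527618408

d=347: √d = [18; 1,1,1,2,4,…,1,1,36] (ℓ=14, even), read p_13/q_13
step 0: (18, 1)  from 18·(1,0) + (0,1)
step 1: (19, 1)  from 1·(18,1) + (1,0)
step 2: (37, 2)  from 1·(19,1) + (18,1)
step 3: (56, 3)  from 1·(37,2) + (19,1)
step 4: (149, 8)  from 2·(56,3) + (37,2)
step 5: (652, 35)  from 4·(149,8) + (56,3)
step 6: (801, 43)  from 1·(652,35) + (149,8)
step 7: (14269, 766)  from 17·(801,43) + (652,35)
step 8: (15070, 809)  from 1·(14269,766) + (801,43)
step 9: (74549, 4002)  from 4·(15070,809) + (14269,766)
step 10: (164168, 8813)  from 2·(74549,4002) + (15070,809)
step 11: (238717, 12815)  from 1·(164168,8813) + (74549,4002)
step 12: (402885, 21628)  from 1·(238717,12815) + (164168,8813)
step 13: (641602, 34443)  from 1·(402885,21628) + (238717,12815)
→ (641602, 34443).  Check: 641602²=411653126404, 347·34443²=411653126403, difference 1.
n=2: (641602,34443)∘(641602,34443) = (641602·641602+347·34443·34443, 641602·34443+34443·641602) = (823306252807,44197395372)
n=3: (823306252807,44197395372)∘(641602,34443) = (641602·823306252807+347·34443·44197395372, 641602·44197395372+34443·823306252807) = (1056469876826312026,56714274530897445)
n=4: (1056469876826312026,56714274530897445)∘(641602,34443) = (641602·1056469876826312026+347·34443·56714274530897445, 641602·56714274530897445+34443·1056469876826312026) = (1355666371822207590758497,72775983935101527618408)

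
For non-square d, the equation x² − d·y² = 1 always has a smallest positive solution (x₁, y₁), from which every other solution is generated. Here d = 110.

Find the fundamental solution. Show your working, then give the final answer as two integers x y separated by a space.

√110 = [10; 2,20, …], period ℓ=2 (even) → k=1
step 0: (10, 1)  from 10·(1,0) + (0,1)
step 1: (21, 2)  from 2·(10,1) + (1,0)
(x₁, y₁) = (21, 2);  21² − 110·2² = 1 ✓

21 2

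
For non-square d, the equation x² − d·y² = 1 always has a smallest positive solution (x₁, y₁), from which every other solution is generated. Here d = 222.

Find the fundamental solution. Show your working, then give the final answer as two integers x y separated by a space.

[14; 1,8,1,28] for √222; ℓ=4 ⇒ convergent index 3
i=0: a=14 ⇒ p=14, q=1
…
i=2: a=8 ⇒ p=134, q=9
i=3: a=1 ⇒ p=149, q=10
(x₁, y₁) = (149, 10);  149² − 222·10² = 1 ✓

149 10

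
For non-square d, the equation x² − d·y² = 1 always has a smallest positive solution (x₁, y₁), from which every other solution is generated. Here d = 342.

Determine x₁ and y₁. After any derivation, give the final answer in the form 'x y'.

37 2

[18; 2,36] for √342; ℓ=2 ⇒ convergent index 1
step 0: (18, 1)  from 18·(1,0) + (0,1)
step 1: (37, 2)  from 2·(18,1) + (1,0)
fundamental: x₁=37, y₁=2  (since 1369 − 342·4 = 1)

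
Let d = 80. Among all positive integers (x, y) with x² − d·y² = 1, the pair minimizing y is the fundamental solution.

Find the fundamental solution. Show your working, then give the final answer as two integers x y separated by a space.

9 1

√80 = [8; 1,16, …], period ℓ=2 (even) → k=1
a_0=8:  p_0=8·1+0=8,  q_0=8·0+1=1
a_1=1:  p_1=1·8+1=9,  q_1=1·1+0=1
fundamental: x₁=9, y₁=1  (since 81 − 80·1 = 1)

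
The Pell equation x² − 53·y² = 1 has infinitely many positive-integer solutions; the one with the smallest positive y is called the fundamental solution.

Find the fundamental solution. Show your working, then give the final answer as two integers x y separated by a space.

√53 → a₀=7, period (3,1,1,3,14); ℓ=5 odd so k=9
i=0: a=7 ⇒ p=7, q=1
…
i=4: a=3 ⇒ p=182, q=25
…
i=6: a=3 ⇒ p=7979, q=1096
i=7: a=1 ⇒ p=10578, q=1453
i=8: a=1 ⇒ p=18557, q=2549
i=9: a=3 ⇒ p=66249, q=9100
→ (66249, 9100).  Check: 66249²=4388930001, 53·9100²=4388930000, difference 1.

66249 9100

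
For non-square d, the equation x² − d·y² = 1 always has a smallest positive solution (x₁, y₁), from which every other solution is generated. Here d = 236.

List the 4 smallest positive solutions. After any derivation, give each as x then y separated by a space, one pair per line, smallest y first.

561799 36570
631236232801 41089978860
709255768702176199 46168618067101710
796918363201596536611201 51874966922918257173720

d=236: √d = [15; 2,1,3,5,1,6,1,5,3,1,2,30] (ℓ=12, even), read p_11/q_11
i=0: a=15 ⇒ p=15, q=1
i=1: a=2 ⇒ p=31, q=2
i=2: a=1 ⇒ p=46, q=3
…
i=7: a=1 ⇒ p=8311, q=541
…
i=9: a=3 ⇒ p=154729, q=10072
i=10: a=1 ⇒ p=203535, q=13249
i=11: a=2 ⇒ p=561799, q=36570
fundamental: x₁=561799, y₁=36570  (since 315618116401 − 236·1337364900 = 1)
(x_2, y_2) = (561799·561799 + 236·36570·36570, 561799·36570 + 36570·561799) = (631236232801, 41089978860)
(x_3, y_3) = (561799·631236232801 + 236·36570·41089978860, 561799·41089978860 + 36570·631236232801) = (709255768702176199, 46168618067101710)
(x_4, y_4) = (561799·709255768702176199 + 236·36570·46168618067101710, 561799·46168618067101710 + 36570·709255768702176199) = (796918363201596536611201, 51874966922918257173720)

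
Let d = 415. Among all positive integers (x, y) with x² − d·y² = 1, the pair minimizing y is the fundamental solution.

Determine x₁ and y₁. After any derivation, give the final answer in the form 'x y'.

18412804 903849

√415 = [20; 2,1,2,4,6,…,1,2,40, …], period ℓ=16 (even) → k=15
k=0  a_k=20  p_k/q_k = 20/1
k=1  a_k=2  p_k/q_k = 41/2
k=2  a_k=1  p_k/q_k = 61/3
…
k=5  a_k=6  p_k/q_k = 4441/218
…
k=10  a_k=1  p_k/q_k = 77473/3803
…
k=13  a_k=2  p_k/q_k = 4730294/232201
k=14  a_k=1  p_k/q_k = 6841255/335824
k=15  a_k=2  p_k/q_k = 18412804/903849
(x₁, y₁) = (18412804, 903849);  18412804² − 415·903849² = 1 ✓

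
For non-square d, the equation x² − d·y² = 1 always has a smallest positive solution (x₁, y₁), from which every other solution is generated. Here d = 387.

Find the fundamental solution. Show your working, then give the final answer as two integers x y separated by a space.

3482 177

√387 → a₀=19, period (1,2,19,2,1,38); ℓ=6 even so k=5
k=0  a_k=19  p_k/q_k = 19/1
k=1  a_k=1  p_k/q_k = 20/1
…
k=3  a_k=19  p_k/q_k = 1141/58
k=4  a_k=2  p_k/q_k = 2341/119
k=5  a_k=1  p_k/q_k = 3482/177
fundamental: x₁=3482, y₁=177  (since 12124324 − 387·31329 = 1)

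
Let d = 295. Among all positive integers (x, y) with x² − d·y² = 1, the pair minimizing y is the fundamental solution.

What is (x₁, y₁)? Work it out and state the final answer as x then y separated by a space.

[17; 5,1,2,3,2,6,2,3,2,1,5,34] for √295; ℓ=12 ⇒ convergent index 11
step 0: (17, 1)  from 17·(1,0) + (0,1)
step 1: (86, 5)  from 5·(17,1) + (1,0)
step 2: (103, 6)  from 1·(86,5) + (17,1)
…
step 4: (979, 57)  from 3·(292,17) + (103,6)
step 5: (2250, 131)  from 2·(979,57) + (292,17)
step 6: (14479, 843)  from 6·(2250,131) + (979,57)
step 7: (31208, 1817)  from 2·(14479,843) + (2250,131)
step 8: (108103, 6294)  from 3·(31208,1817) + (14479,843)
step 9: (247414, 14405)  from 2·(108103,6294) + (31208,1817)
step 10: (355517, 20699)  from 1·(247414,14405) + (108103,6294)
step 11: (2024999, 117900)  from 5·(355517,20699) + (247414,14405)
fundamental: x₁=2024999, y₁=117900  (since 4100620950001 − 295·13900410000 = 1)

2024999 117900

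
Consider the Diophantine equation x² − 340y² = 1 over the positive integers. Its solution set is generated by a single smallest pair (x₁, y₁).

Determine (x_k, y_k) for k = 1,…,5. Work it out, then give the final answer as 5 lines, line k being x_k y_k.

285769 15498
163327842721 8857695924
93348068572789129 5062509812995614
53351968415791425367681 2893416733491029538408
30492677324331251603220874249 1653697613020933530509635890

√340 = [18; 2,3,1,1,1,…,3,2,36, …], period ℓ=14 (even) → k=13
step 0: (18, 1)  from 18·(1,0) + (0,1)
…
step 2: (129, 7)  from 3·(37,2) + (18,1)
step 3: (166, 9)  from 1·(129,7) + (37,2)
step 4: (295, 16)  from 1·(166,9) + (129,7)
…
step 6: (756, 41)  from 1·(461,25) + (295,16)
step 7: (6509, 353)  from 8·(756,41) + (461,25)
step 8: (7265, 394)  from 1·(6509,353) + (756,41)
…
step 10: (21039, 1141)  from 1·(13774,747) + (7265,394)
step 11: (34813, 1888)  from 1·(21039,1141) + (13774,747)
step 12: (125478, 6805)  from 3·(34813,1888) + (21039,1141)
step 13: (285769, 15498)  from 2·(125478,6805) + (34813,1888)
fundamental: x₁=285769, y₁=15498  (since 81663921361 − 340·240188004 = 1)
k=2:  x_2 = 285769·285769+340·15498·15498 = 163327842721,  y_2 = 285769·15498+15498·285769 = 8857695924
k=3:  x_3 = 285769·163327842721+340·15498·8857695924 = 93348068572789129,  y_3 = 285769·8857695924+15498·163327842721 = 5062509812995614
k=4:  x_4 = 285769·93348068572789129+340·15498·5062509812995614 = 53351968415791425367681,  y_4 = 285769·5062509812995614+15498·93348068572789129 = 2893416733491029538408
k=5:  x_5 = 285769·53351968415791425367681+340·15498·2893416733491029538408 = 30492677324331251603220874249,  y_5 = 285769·2893416733491029538408+15498·53351968415791425367681 = 1653697613020933530509635890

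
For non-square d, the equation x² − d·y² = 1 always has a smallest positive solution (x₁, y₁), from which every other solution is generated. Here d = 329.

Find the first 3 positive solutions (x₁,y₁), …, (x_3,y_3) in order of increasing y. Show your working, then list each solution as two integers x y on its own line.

√329 → a₀=18, period (7,4,2,1,1,4,1,1,2,4,7,36); ℓ=12 even so k=11
step 0: (18, 1)  from 18·(1,0) + (0,1)
…
step 3: (1179, 65)  from 2·(526,29) + (127,7)
…
step 10: (328794, 18127)  from 4·(74857,4127) + (29366,1619)
step 11: (2376415, 131016)  from 7·(328794,18127) + (74857,4127)
→ (2376415, 131016).  Check: 2376415²=5647348252225, 329·131016²=5647348252224, difference 1.
k=2:  x_2 = 2376415·2376415+329·131016·131016 = 11294696504449,  y_2 = 2376415·131016+131016·2376415 = 622696775280
k=3:  x_3 = 2376415·11294696504449+329·131016·622696775280 = 53681772387237964255,  y_3 = 2376415·622696775280+131016·11294696504449 = 2959571914453911384

2376415 131016
11294696504449 622696775280
53681772387237964255 2959571914453911384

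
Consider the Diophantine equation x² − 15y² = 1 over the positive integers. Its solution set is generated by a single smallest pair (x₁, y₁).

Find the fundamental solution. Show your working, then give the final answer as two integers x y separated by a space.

4 1

[3; 1,6] for √15; ℓ=2 ⇒ convergent index 1
i=0: a=3 ⇒ p=3, q=1
i=1: a=1 ⇒ p=4, q=1
(x₁, y₁) = (4, 1);  4² − 15·1² = 1 ✓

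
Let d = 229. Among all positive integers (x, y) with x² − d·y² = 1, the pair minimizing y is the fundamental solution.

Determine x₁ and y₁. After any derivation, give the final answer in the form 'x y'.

5848201 386460

√229 → a₀=15, period (7,1,1,7,30); ℓ=5 odd so k=9
a_0=15:  p_0=15·1+0=15,  q_0=15·0+1=1
a_1=7:  p_1=7·15+1=106,  q_1=7·1+0=7
a_2=1:  p_2=1·106+15=121,  q_2=1·7+1=8
a_3=1:  p_3=1·121+106=227,  q_3=1·8+7=15
a_4=7:  p_4=7·227+121=1710,  q_4=7·15+8=113
a_5=30:  p_5=30·1710+227=51527,  q_5=30·113+15=3405
a_6=7:  p_6=7·51527+1710=362399,  q_6=7·3405+113=23948
a_7=1:  p_7=1·362399+51527=413926,  q_7=1·23948+3405=27353
a_8=1:  p_8=1·413926+362399=776325,  q_8=1·27353+23948=51301
a_9=7:  p_9=7·776325+413926=5848201,  q_9=7·51301+27353=386460
(x₁, y₁) = (5848201, 386460);  5848201² − 229·386460² = 1 ✓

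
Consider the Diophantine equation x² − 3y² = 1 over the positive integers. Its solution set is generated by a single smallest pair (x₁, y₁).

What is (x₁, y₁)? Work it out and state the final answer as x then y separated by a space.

2 1

d=3: √d = [1; 1,2] (ℓ=2, even), read p_1/q_1
k=0  a_k=1  p_k/q_k = 1/1
k=1  a_k=1  p_k/q_k = 2/1
→ (2, 1).  Check: 2²=4, 3·1²=3, difference 1.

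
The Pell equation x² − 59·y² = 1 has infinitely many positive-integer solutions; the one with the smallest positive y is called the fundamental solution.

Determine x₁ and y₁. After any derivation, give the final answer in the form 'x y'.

530 69

√59 → a₀=7, period (1,2,7,2,1,14); ℓ=6 even so k=5
step 0: (7, 1)  from 7·(1,0) + (0,1)
step 1: (8, 1)  from 1·(7,1) + (1,0)
step 2: (23, 3)  from 2·(8,1) + (7,1)
step 3: (169, 22)  from 7·(23,3) + (8,1)
step 4: (361, 47)  from 2·(169,22) + (23,3)
step 5: (530, 69)  from 1·(361,47) + (169,22)
fundamental: x₁=530, y₁=69  (since 280900 − 59·4761 = 1)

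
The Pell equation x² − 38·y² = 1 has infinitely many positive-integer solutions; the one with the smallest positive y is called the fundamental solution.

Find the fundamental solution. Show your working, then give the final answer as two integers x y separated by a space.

37 6

d=38: √d = [6; 6,12] (ℓ=2, even), read p_1/q_1
k=0  a_k=6  p_k/q_k = 6/1
k=1  a_k=6  p_k/q_k = 37/6
→ (37, 6).  Check: 37²=1369, 38·6²=1368, difference 1.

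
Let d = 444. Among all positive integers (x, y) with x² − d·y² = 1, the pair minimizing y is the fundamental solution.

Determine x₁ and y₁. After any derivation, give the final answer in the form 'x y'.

d=444: √d = [21; 14,42] (ℓ=2, even), read p_1/q_1
step 0: (21, 1)  from 21·(1,0) + (0,1)
step 1: (295, 14)  from 14·(21,1) + (1,0)
fundamental: x₁=295, y₁=14  (since 87025 − 444·196 = 1)

295 14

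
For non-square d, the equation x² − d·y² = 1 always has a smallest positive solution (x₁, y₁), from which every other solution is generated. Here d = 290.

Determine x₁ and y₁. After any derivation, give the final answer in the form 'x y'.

d=290: √d = [17; 34] (ℓ=1, odd), read p_1/q_1
a_0=17:  p_0=17·1+0=17,  q_0=17·0+1=1
a_1=34:  p_1=34·17+1=579,  q_1=34·1+0=34
(x₁, y₁) = (579, 34);  579² − 290·34² = 1 ✓

579 34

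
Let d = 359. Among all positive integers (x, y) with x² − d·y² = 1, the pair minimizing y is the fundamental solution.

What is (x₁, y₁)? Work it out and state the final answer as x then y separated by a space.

360 19

√359 = [18; 1,17,1,36, …], period ℓ=4 (even) → k=3
a_0=18:  p_0=18·1+0=18,  q_0=18·0+1=1
a_1=1:  p_1=1·18+1=19,  q_1=1·1+0=1
a_2=17:  p_2=17·19+18=341,  q_2=17·1+1=18
a_3=1:  p_3=1·341+19=360,  q_3=1·18+1=19
(x₁, y₁) = (360, 19);  360² − 359·19² = 1 ✓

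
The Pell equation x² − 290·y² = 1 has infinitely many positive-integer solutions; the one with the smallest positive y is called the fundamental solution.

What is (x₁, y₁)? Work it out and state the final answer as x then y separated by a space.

[17; 34] for √290; ℓ=1 ⇒ convergent index 1
k=0  a_k=17  p_k/q_k = 17/1
k=1  a_k=34  p_k/q_k = 579/34
→ (579, 34).  Check: 579²=335241, 290·34²=335240, difference 1.

579 34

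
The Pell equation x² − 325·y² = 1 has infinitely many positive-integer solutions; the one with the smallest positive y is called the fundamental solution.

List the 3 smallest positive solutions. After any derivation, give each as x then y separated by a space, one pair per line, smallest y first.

649 36
842401 46728
1093435849 60652908

[18; 36] for √325; ℓ=1 ⇒ convergent index 1
k=0  a_k=18  p_k/q_k = 18/1
k=1  a_k=36  p_k/q_k = 649/36
(x₁, y₁) = (649, 36);  649² − 325·36² = 1 ✓
n=2: (649,36)∘(649,36) = (649·649+325·36·36, 649·36+36·649) = (842401,46728)
n=3: (842401,46728)∘(649,36) = (649·842401+325·36·46728, 649·46728+36·842401) = (1093435849,60652908)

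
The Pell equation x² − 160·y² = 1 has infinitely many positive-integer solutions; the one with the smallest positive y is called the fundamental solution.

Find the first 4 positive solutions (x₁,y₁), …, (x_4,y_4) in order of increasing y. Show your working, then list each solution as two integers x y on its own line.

721 57
1039681 82194
1499219281 118523691
2161873163521 170911080228

√160 = [12; 1,1,1,5,1,1,1,24, …], period ℓ=8 (even) → k=7
a_0=12:  p_0=12·1+0=12,  q_0=12·0+1=1
a_1=1:  p_1=1·12+1=13,  q_1=1·1+0=1
…
a_5=1:  p_5=1·215+38=253,  q_5=1·17+3=20
a_6=1:  p_6=1·253+215=468,  q_6=1·20+17=37
a_7=1:  p_7=1·468+253=721,  q_7=1·37+20=57
→ (721, 57).  Check: 721²=519841, 160·57²=519840, difference 1.
n=2: (721,57)∘(721,57) = (721·721+160·57·57, 721·57+57·721) = (1039681,82194)
n=3: (1039681,82194)∘(721,57) = (721·1039681+160·57·82194, 721·82194+57·1039681) = (1499219281,118523691)
n=4: (1499219281,118523691)∘(721,57) = (721·1499219281+160·57·118523691, 721·118523691+57·1499219281) = (2161873163521,170911080228)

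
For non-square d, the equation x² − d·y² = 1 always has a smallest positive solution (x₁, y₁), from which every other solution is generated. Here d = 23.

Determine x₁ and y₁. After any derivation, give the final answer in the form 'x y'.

24 5

√23 = [4; 1,3,1,8, …], period ℓ=4 (even) → k=3
step 0: (4, 1)  from 4·(1,0) + (0,1)
step 1: (5, 1)  from 1·(4,1) + (1,0)
step 2: (19, 4)  from 3·(5,1) + (4,1)
step 3: (24, 5)  from 1·(19,4) + (5,1)
(x₁, y₁) = (24, 5);  24² − 23·5² = 1 ✓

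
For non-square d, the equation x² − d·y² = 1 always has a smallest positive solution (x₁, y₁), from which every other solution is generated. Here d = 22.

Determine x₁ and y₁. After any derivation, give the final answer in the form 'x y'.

d=22: √d = [4; 1,2,4,2,1,8] (ℓ=6, even), read p_5/q_5
k=0  a_k=4  p_k/q_k = 4/1
…
k=4  a_k=2  p_k/q_k = 136/29
k=5  a_k=1  p_k/q_k = 197/42
→ (197, 42).  Check: 197²=38809, 22·42²=38808, difference 1.

197 42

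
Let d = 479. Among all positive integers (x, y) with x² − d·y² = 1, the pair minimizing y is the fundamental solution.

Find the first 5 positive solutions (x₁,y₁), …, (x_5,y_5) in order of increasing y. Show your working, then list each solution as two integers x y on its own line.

[21; 1,7,1,3,2,21,2,3,1,7,1,42] for √479; ℓ=12 ⇒ convergent index 11
i=0: a=21 ⇒ p=21, q=1
i=1: a=1 ⇒ p=22, q=1
…
i=3: a=1 ⇒ p=197, q=9
i=4: a=3 ⇒ p=766, q=35
i=5: a=2 ⇒ p=1729, q=79
i=6: a=21 ⇒ p=37075, q=1694
i=7: a=2 ⇒ p=75879, q=3467
…
i=9: a=1 ⇒ p=340591, q=15562
i=10: a=7 ⇒ p=2648849, q=121029
i=11: a=1 ⇒ p=2989440, q=136591
fundamental: x₁=2989440, y₁=136591  (since 8936751513600 − 479·18657101281 = 1)
n=2: (2989440,136591)∘(2989440,136591) = (2989440·2989440+479·136591·136591, 2989440·136591+136591·2989440) = (17873503027199,816661198080)
n=3: (17873503027199,816661198080)∘(2989440,136591) = (2989440·17873503027199+479·136591·816661198080, 2989440·816661198080+136591·17873503027199) = (106863529779256567680,4882719303976413809)
n=4: (106863529779256567680,4882719303976413809)∘(2989440,136591) = (2989440·106863529779256567680+479·136591·4882719303976413809, 2989440·4882719303976413809+136591·106863529779256567680) = (638924220926583633867571201,29193192792157684333155840)
n=5: (638924220926583633867571201,29193192792157684333155840)∘(2989440,136591) = (2989440·638924220926583633867571201+479·136591·29193192792157684333155840, 2989440·29193192792157684333155840+136591·638924220926583633867571201) = (3820051246013425493328364845667200,174542596521170852986514812245391)

2989440 136591
17873503027199 816661198080
106863529779256567680 4882719303976413809
638924220926583633867571201 29193192792157684333155840
3820051246013425493328364845667200 174542596521170852986514812245391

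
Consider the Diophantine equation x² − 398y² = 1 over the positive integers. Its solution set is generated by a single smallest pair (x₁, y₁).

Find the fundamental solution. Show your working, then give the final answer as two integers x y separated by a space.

399 20

√398 = [19; 1,18,1,38, …], period ℓ=4 (even) → k=3
a_0=19:  p_0=19·1+0=19,  q_0=19·0+1=1
a_1=1:  p_1=1·19+1=20,  q_1=1·1+0=1
a_2=18:  p_2=18·20+19=379,  q_2=18·1+1=19
a_3=1:  p_3=1·379+20=399,  q_3=1·19+1=20
→ (399, 20).  Check: 399²=159201, 398·20²=159200, difference 1.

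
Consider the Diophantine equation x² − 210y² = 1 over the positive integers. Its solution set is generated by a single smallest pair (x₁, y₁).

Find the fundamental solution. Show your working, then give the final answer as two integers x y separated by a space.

29 2

√210 → a₀=14, period (2,28); ℓ=2 even so k=1
k=0  a_k=14  p_k/q_k = 14/1
k=1  a_k=2  p_k/q_k = 29/2
→ (29, 2).  Check: 29²=841, 210·2²=840, difference 1.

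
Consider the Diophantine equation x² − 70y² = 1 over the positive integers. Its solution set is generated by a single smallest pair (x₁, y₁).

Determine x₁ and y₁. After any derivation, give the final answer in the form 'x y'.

251 30

[8; 2,1,2,1,2,16] for √70; ℓ=6 ⇒ convergent index 5
step 0: (8, 1)  from 8·(1,0) + (0,1)
step 1: (17, 2)  from 2·(8,1) + (1,0)
step 2: (25, 3)  from 1·(17,2) + (8,1)
…
step 4: (92, 11)  from 1·(67,8) + (25,3)
step 5: (251, 30)  from 2·(92,11) + (67,8)
(x₁, y₁) = (251, 30);  251² − 70·30² = 1 ✓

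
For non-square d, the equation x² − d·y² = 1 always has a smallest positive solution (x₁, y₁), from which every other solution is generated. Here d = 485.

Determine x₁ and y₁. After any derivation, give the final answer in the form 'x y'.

√485 = [22; 44, …], period ℓ=1 (odd) → k=1
i=0: a=22 ⇒ p=22, q=1
i=1: a=44 ⇒ p=969, q=44
→ (969, 44).  Check: 969²=938961, 485·44²=938960, difference 1.

969 44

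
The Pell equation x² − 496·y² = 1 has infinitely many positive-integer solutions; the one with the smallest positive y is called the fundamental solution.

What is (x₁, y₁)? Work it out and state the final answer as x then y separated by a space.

√496 → a₀=22, period (3,1,2,4,1,…,1,3,44); ℓ=16 even so k=15
i=0: a=22 ⇒ p=22, q=1
i=1: a=3 ⇒ p=67, q=3
i=2: a=1 ⇒ p=89, q=4
…
i=5: a=1 ⇒ p=1314, q=59
i=6: a=1 ⇒ p=2383, q=107
…
i=11: a=1 ⇒ p=84875, q=3811
…
i=13: a=2 ⇒ p=863293, q=38763
i=14: a=1 ⇒ p=1252502, q=56239
i=15: a=3 ⇒ p=4620799, q=207480
→ (4620799, 207480).  Check: 4620799²=21351783398401, 496·207480²=21351783398400, difference 1.

4620799 207480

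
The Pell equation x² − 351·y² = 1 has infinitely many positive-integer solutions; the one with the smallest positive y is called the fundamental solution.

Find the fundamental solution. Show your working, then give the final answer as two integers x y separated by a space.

√351 = [18; 1,2,1,3,2,2,2,3,1,2,1,36, …], period ℓ=12 (even) → k=11
a_0=18:  p_0=18·1+0=18,  q_0=18·0+1=1
…
a_2=2:  p_2=2·19+18=56,  q_2=2·1+1=3
…
a_7=2:  p_7=2·1555+637=3747,  q_7=2·83+34=200
…
a_9=1:  p_9=1·12796+3747=16543,  q_9=1·683+200=883
a_10=2:  p_10=2·16543+12796=45882,  q_10=2·883+683=2449
a_11=1:  p_11=1·45882+16543=62425,  q_11=1·2449+883=3332
fundamental: x₁=62425, y₁=3332  (since 3896880625 − 351·11102224 = 1)

62425 3332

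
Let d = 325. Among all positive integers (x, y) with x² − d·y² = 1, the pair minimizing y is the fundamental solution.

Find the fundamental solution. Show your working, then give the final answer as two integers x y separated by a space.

649 36

√325 = [18; 36, …], period ℓ=1 (odd) → k=1
i=0: a=18 ⇒ p=18, q=1
i=1: a=36 ⇒ p=649, q=36
→ (649, 36).  Check: 649²=421201, 325·36²=421200, difference 1.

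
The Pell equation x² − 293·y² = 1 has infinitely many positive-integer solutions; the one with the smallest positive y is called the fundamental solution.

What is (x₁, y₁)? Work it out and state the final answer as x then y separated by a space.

12320649 719780

[17; 8,1,1,8,34] for √293; ℓ=5 ⇒ convergent index 9
a_0=17:  p_0=17·1+0=17,  q_0=17·0+1=1
a_1=8:  p_1=8·17+1=137,  q_1=8·1+0=8
a_2=1:  p_2=1·137+17=154,  q_2=1·8+1=9
a_3=1:  p_3=1·154+137=291,  q_3=1·9+8=17
a_4=8:  p_4=8·291+154=2482,  q_4=8·17+9=145
a_5=34:  p_5=34·2482+291=84679,  q_5=34·145+17=4947
a_6=8:  p_6=8·84679+2482=679914,  q_6=8·4947+145=39721
a_7=1:  p_7=1·679914+84679=764593,  q_7=1·39721+4947=44668
a_8=1:  p_8=1·764593+679914=1444507,  q_8=1·44668+39721=84389
a_9=8:  p_9=8·1444507+764593=12320649,  q_9=8·84389+44668=719780
→ (12320649, 719780).  Check: 12320649²=151798391781201, 293·719780²=151798391781200, difference 1.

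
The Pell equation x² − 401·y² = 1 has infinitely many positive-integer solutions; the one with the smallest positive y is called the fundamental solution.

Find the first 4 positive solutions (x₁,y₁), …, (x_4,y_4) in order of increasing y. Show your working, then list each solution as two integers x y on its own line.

801 40
1283201 64080
2055687201 102656120
3293209612801 164455040160

d=401: √d = [20; 40] (ℓ=1, odd), read p_1/q_1
k=0  a_k=20  p_k/q_k = 20/1
k=1  a_k=40  p_k/q_k = 801/40
fundamental: x₁=801, y₁=40  (since 641601 − 401·1600 = 1)
(x_2, y_2) = (801·801 + 401·40·40, 801·40 + 40·801) = (1283201, 64080)
(x_3, y_3) = (801·1283201 + 401·40·64080, 801·64080 + 40·1283201) = (2055687201, 102656120)
(x_4, y_4) = (801·2055687201 + 401·40·102656120, 801·102656120 + 40·2055687201) = (3293209612801, 164455040160)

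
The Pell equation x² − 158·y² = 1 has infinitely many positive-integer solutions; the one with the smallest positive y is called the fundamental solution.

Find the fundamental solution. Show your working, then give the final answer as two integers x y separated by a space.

[12; 1,1,3,12,3,1,1,24] for √158; ℓ=8 ⇒ convergent index 7
k=0  a_k=12  p_k/q_k = 12/1
k=1  a_k=1  p_k/q_k = 13/1
…
k=6  a_k=1  p_k/q_k = 4412/351
k=7  a_k=1  p_k/q_k = 7743/616
fundamental: x₁=7743, y₁=616  (since 59954049 − 158·379456 = 1)

7743 616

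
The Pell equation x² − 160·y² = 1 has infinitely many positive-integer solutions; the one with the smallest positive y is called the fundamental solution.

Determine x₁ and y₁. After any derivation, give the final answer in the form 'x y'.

√160 → a₀=12, period (1,1,1,5,1,1,1,24); ℓ=8 even so k=7
step 0: (12, 1)  from 12·(1,0) + (0,1)
step 1: (13, 1)  from 1·(12,1) + (1,0)
step 2: (25, 2)  from 1·(13,1) + (12,1)
…
step 4: (215, 17)  from 5·(38,3) + (25,2)
step 5: (253, 20)  from 1·(215,17) + (38,3)
step 6: (468, 37)  from 1·(253,20) + (215,17)
step 7: (721, 57)  from 1·(468,37) + (253,20)
fundamental: x₁=721, y₁=57  (since 519841 − 160·3249 = 1)

721 57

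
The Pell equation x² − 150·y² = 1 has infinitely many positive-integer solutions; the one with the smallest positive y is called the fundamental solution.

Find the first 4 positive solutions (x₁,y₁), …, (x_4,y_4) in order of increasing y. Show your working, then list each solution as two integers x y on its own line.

49 4
4801 392
470449 38412
46099201 3763984

√150 = [12; 4,24, …], period ℓ=2 (even) → k=1
a_0=12:  p_0=12·1+0=12,  q_0=12·0+1=1
a_1=4:  p_1=4·12+1=49,  q_1=4·1+0=4
fundamental: x₁=49, y₁=4  (since 2401 − 150·16 = 1)
(x_2, y_2) = (49·49 + 150·4·4, 49·4 + 4·49) = (4801, 392)
(x_3, y_3) = (49·4801 + 150·4·392, 49·392 + 4·4801) = (470449, 38412)
(x_4, y_4) = (49·470449 + 150·4·38412, 49·38412 + 4·470449) = (46099201, 3763984)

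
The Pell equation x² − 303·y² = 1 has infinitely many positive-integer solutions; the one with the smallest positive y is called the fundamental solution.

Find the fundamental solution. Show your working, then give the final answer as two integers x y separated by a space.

2524 145

[17; 2,2,5,2,2,34] for √303; ℓ=6 ⇒ convergent index 5
step 0: (17, 1)  from 17·(1,0) + (0,1)
step 1: (35, 2)  from 2·(17,1) + (1,0)
step 2: (87, 5)  from 2·(35,2) + (17,1)
step 3: (470, 27)  from 5·(87,5) + (35,2)
step 4: (1027, 59)  from 2·(470,27) + (87,5)
step 5: (2524, 145)  from 2·(1027,59) + (470,27)
fundamental: x₁=2524, y₁=145  (since 6370576 − 303·21025 = 1)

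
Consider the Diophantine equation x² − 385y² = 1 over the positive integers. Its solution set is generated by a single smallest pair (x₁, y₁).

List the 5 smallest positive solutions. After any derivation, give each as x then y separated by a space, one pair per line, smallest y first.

95831 4884
18367161121 936077208
3520286834677271 179410429834812
674705215289547953281 34386161802063660336
129315350969305052987065751 6590520543127714837483620

[19; 1,1,1,1,1,…,1,1,38] for √385; ℓ=16 ⇒ convergent index 15
a_0=19:  p_0=19·1+0=19,  q_0=19·0+1=1
a_1=1:  p_1=1·19+1=20,  q_1=1·1+0=1
…
a_5=1:  p_5=1·98+59=157,  q_5=1·5+3=8
…
a_7=1:  p_7=1·569+157=726,  q_7=1·29+8=37
…
a_12=1:  p_12=1·13009+10262=23271,  q_12=1·663+523=1186
…
a_14=1:  p_14=1·36280+23271=59551,  q_14=1·1849+1186=3035
a_15=1:  p_15=1·59551+36280=95831,  q_15=1·3035+1849=4884
(x₁, y₁) = (95831, 4884);  95831² − 385·4884² = 1 ✓
k=2:  x_2 = 95831·95831+385·4884·4884 = 18367161121,  y_2 = 95831·4884+4884·95831 = 936077208
k=3:  x_3 = 95831·18367161121+385·4884·936077208 = 3520286834677271,  y_3 = 95831·936077208+4884·18367161121 = 179410429834812
k=4:  x_4 = 95831·3520286834677271+385·4884·179410429834812 = 674705215289547953281,  y_4 = 95831·179410429834812+4884·3520286834677271 = 34386161802063660336
k=5:  x_5 = 95831·674705215289547953281+385·4884·34386161802063660336 = 129315350969305052987065751,  y_5 = 95831·34386161802063660336+4884·674705215289547953281 = 6590520543127714837483620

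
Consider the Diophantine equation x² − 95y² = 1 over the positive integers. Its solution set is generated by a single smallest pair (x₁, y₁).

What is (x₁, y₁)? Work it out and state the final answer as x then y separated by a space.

d=95: √d = [9; 1,2,1,18] (ℓ=4, even), read p_3/q_3
step 0: (9, 1)  from 9·(1,0) + (0,1)
…
step 2: (29, 3)  from 2·(10,1) + (9,1)
step 3: (39, 4)  from 1·(29,3) + (10,1)
(x₁, y₁) = (39, 4);  39² − 95·4² = 1 ✓

39 4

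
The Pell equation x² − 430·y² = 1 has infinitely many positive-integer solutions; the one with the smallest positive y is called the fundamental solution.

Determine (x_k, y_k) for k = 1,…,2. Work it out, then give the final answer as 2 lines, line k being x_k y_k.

2862251 138030
16384961574001 790153011060

d=430: √d = [20; 1,2,1,3,1,…,2,1,40] (ℓ=14, even), read p_13/q_13
step 0: (20, 1)  from 20·(1,0) + (0,1)
step 1: (21, 1)  from 1·(20,1) + (1,0)
step 2: (62, 3)  from 2·(21,1) + (20,1)
…
step 4: (311, 15)  from 3·(83,4) + (62,3)
step 5: (394, 19)  from 1·(311,15) + (83,4)
step 6: (2675, 129)  from 6·(394,19) + (311,15)
step 7: (21794, 1051)  from 8·(2675,129) + (394,19)
step 8: (133439, 6435)  from 6·(21794,1051) + (2675,129)
step 9: (155233, 7486)  from 1·(133439,6435) + (21794,1051)
step 10: (599138, 28893)  from 3·(155233,7486) + (133439,6435)
…
step 12: (2107880, 101651)  from 2·(754371,36379) + (599138,28893)
step 13: (2862251, 138030)  from 1·(2107880,101651) + (754371,36379)
(x₁, y₁) = (2862251, 138030);  2862251² − 430·138030² = 1 ✓
(x_2, y_2) = (2862251·2862251 + 430·138030·138030, 2862251·138030 + 138030·2862251) = (16384961574001, 790153011060)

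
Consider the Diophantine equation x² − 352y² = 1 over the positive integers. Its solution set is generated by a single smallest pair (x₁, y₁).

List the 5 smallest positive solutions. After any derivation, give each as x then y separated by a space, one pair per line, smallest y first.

77617 4137
12048797377 642203058
1870383011943601 99691749501435
290347036464004160257 15475549041463557732
45071731856582838801391537 2402331379802862171467853

[18; 1,3,5,9,5,3,1,36] for √352; ℓ=8 ⇒ convergent index 7
i=0: a=18 ⇒ p=18, q=1
i=1: a=1 ⇒ p=19, q=1
i=2: a=3 ⇒ p=75, q=4
i=3: a=5 ⇒ p=394, q=21
…
i=5: a=5 ⇒ p=18499, q=986
i=6: a=3 ⇒ p=59118, q=3151
i=7: a=1 ⇒ p=77617, q=4137
fundamental: x₁=77617, y₁=4137  (since 6024398689 − 352·17114769 = 1)
(77617+4137√352)^2 = 12048797377 + 642203058√352
(77617+4137√352)^3 = 1870383011943601 + 99691749501435√352
(77617+4137√352)^4 = 290347036464004160257 + 15475549041463557732√352
(77617+4137√352)^5 = 45071731856582838801391537 + 2402331379802862171467853√352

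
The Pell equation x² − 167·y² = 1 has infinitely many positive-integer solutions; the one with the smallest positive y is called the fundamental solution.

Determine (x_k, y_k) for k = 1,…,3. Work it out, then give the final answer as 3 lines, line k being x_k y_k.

[12; 1,11,1,24] for √167; ℓ=4 ⇒ convergent index 3
i=0: a=12 ⇒ p=12, q=1
i=1: a=1 ⇒ p=13, q=1
i=2: a=11 ⇒ p=155, q=12
i=3: a=1 ⇒ p=168, q=13
fundamental: x₁=168, y₁=13  (since 28224 − 167·169 = 1)
(168+13√167)^2 = 56447 + 4368√167
(168+13√167)^3 = 18966024 + 1467635√167

168 13
56447 4368
18966024 1467635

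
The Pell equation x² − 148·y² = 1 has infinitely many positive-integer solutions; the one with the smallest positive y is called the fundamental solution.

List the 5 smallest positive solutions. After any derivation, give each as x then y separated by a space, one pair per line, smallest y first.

√148 = [12; 6,24, …], period ℓ=2 (even) → k=1
k=0  a_k=12  p_k/q_k = 12/1
k=1  a_k=6  p_k/q_k = 73/6
fundamental: x₁=73, y₁=6  (since 5329 − 148·36 = 1)
(73+6√148)^2 = 10657 + 876√148
(73+6√148)^3 = 1555849 + 127890√148
(73+6√148)^4 = 227143297 + 18671064√148
(73+6√148)^5 = 33161365513 + 2725847454√148

73 6
10657 876
1555849 127890
227143297 18671064
33161365513 2725847454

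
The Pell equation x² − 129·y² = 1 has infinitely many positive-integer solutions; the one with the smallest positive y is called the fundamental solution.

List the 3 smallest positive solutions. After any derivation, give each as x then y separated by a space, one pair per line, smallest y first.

16855 1484
568182049 50025640
19153416854935 1686364322916

[11; 2,1,3,1,6,1,3,1,2,22] for √129; ℓ=10 ⇒ convergent index 9
step 0: (11, 1)  from 11·(1,0) + (0,1)
step 1: (23, 2)  from 2·(11,1) + (1,0)
step 2: (34, 3)  from 1·(23,2) + (11,1)
step 3: (125, 11)  from 3·(34,3) + (23,2)
step 4: (159, 14)  from 1·(125,11) + (34,3)
step 5: (1079, 95)  from 6·(159,14) + (125,11)
…
step 7: (4793, 422)  from 3·(1238,109) + (1079,95)
step 8: (6031, 531)  from 1·(4793,422) + (1238,109)
step 9: (16855, 1484)  from 2·(6031,531) + (4793,422)
fundamental: x₁=16855, y₁=1484  (since 284091025 − 129·2202256 = 1)
k=2:  x_2 = 16855·16855+129·1484·1484 = 568182049,  y_2 = 16855·1484+1484·16855 = 50025640
k=3:  x_3 = 16855·568182049+129·1484·50025640 = 19153416854935,  y_3 = 16855·50025640+1484·568182049 = 1686364322916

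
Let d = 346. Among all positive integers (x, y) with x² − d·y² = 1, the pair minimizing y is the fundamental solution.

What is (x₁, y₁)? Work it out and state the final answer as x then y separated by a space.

d=346: √d = [18; 1,1,1,1,36] (ℓ=5, odd), read p_9/q_9
i=0: a=18 ⇒ p=18, q=1
i=1: a=1 ⇒ p=19, q=1
i=2: a=1 ⇒ p=37, q=2
…
i=4: a=1 ⇒ p=93, q=5
i=5: a=36 ⇒ p=3404, q=183
…
i=8: a=1 ⇒ p=10398, q=559
i=9: a=1 ⇒ p=17299, q=930
→ (17299, 930).  Check: 17299²=299255401, 346·930²=299255400, difference 1.

17299 930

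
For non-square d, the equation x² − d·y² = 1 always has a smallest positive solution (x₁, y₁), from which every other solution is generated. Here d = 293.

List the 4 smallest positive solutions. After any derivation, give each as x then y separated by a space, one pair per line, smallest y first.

√293 = [17; 8,1,1,8,34, …], period ℓ=5 (odd) → k=9
a_0=17:  p_0=17·1+0=17,  q_0=17·0+1=1
…
a_2=1:  p_2=1·137+17=154,  q_2=1·8+1=9
…
a_5=34:  p_5=34·2482+291=84679,  q_5=34·145+17=4947
…
a_8=1:  p_8=1·764593+679914=1444507,  q_8=1·44668+39721=84389
a_9=8:  p_9=8·1444507+764593=12320649,  q_9=8·84389+44668=719780
(x₁, y₁) = (12320649, 719780);  12320649² − 293·719780² = 1 ✓
(x_2, y_2) = (12320649·12320649 + 293·719780·719780, 12320649·719780 + 719780·12320649) = (303596783562401, 17736313474440)
(x_3, y_3) = (12320649·303596783562401 + 293·719780·17736313474440, 12320649·17736313474440 + 719780·303596783562401) = (7481018815602612315849, 437045785745090703340)
(x_4, y_4) = (12320649·7481018815602612315849 + 293·719780·437045785745090703340, 12320649·437045785745090703340 + 719780·7481018815602612315849) = (184342013978870716056521769601, 10769375446188914321717060880)

12320649 719780
303596783562401 17736313474440
7481018815602612315849 437045785745090703340
184342013978870716056521769601 10769375446188914321717060880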